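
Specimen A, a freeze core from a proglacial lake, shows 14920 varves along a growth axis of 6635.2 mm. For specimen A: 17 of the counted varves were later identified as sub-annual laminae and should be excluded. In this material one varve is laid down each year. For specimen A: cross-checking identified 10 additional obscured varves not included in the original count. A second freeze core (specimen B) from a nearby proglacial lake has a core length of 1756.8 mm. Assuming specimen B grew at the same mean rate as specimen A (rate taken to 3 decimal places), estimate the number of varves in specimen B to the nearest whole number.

3948 varves

Specimen A: after corrections the count is 14920 − 17 + 10 = 14913 varves.
A: 6635.2 mm over 14913 years gives 6635.2 / 14913 ≈ 0.445 mm per year.
Specimen B: 1756.8 mm / 0.445 mm per year = 3947.87 years ≈ 3948 varves.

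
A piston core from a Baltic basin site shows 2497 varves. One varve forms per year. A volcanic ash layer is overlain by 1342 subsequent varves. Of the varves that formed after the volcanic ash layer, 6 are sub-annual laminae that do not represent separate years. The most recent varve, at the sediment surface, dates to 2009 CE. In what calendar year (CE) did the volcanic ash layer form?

There are 1342 varves younger than the volcanic ash layer.
Removing the 6 false varves leaves 1342 − 6 = 1336 true varves beyond the volcanic ash layer.
The varve at the sediment surface is 2009 CE, so the volcanic ash layer dates to 2009 − 1336 = 673 CE.

673 CE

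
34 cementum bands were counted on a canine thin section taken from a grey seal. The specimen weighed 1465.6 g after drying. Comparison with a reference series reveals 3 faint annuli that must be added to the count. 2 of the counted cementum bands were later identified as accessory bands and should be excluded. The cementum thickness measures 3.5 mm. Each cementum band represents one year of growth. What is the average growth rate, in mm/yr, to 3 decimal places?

Adjusted count: 34 − 2 + 3 = 35 cementum bands.
3.5 mm over 35 years gives 3.5 / 35 ≈ 0.100 mm/yr.

0.100 mm/yr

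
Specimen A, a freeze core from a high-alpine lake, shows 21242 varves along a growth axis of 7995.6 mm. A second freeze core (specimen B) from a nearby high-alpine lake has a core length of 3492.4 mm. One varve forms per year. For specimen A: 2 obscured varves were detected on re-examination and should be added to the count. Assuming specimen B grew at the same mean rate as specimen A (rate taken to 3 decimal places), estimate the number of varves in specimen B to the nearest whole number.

Specimen A: adjusted count: 21242 + 2 = 21244 varves.
A: Extension rate ≈ 7995.6 / 21244 = 0.376 mm/yr.
Specimen B: 3492.4 mm / 0.376 mm per year = 9288.30 years ≈ 9288 varves.

9288 varves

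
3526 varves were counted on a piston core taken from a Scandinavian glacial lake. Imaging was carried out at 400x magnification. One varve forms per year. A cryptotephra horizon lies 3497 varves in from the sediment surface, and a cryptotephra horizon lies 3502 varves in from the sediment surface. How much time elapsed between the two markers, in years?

5 years

Separation: 3502 − 3497 = 5 varves.
That is 5 years at one varve per year.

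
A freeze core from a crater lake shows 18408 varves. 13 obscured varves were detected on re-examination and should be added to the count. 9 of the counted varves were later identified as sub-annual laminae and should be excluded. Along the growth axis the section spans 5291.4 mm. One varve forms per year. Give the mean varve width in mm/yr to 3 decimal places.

0.287 mm/yr

Correcting the raw count gives 18408 − 9 + 13 = 18412 true varves.
Mean rate = 5291.4 mm / 18412 years ≈ 0.287 mm/yr.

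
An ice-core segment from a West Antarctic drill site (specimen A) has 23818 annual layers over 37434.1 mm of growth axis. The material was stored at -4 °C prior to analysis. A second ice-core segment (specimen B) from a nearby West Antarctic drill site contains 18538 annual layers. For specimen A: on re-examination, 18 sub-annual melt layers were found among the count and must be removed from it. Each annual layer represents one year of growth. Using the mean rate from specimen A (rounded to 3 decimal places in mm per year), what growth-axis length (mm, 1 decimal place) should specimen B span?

Specimen A: correcting the raw count gives 23818 − 18 = 23800 true annual layers.
A: Mean rate = 37434.1 mm / 23800 years ≈ 1.573 mm/year.
For B, 1.573 mm/year × 18538 years = 29160.3 mm.

29160.3 mm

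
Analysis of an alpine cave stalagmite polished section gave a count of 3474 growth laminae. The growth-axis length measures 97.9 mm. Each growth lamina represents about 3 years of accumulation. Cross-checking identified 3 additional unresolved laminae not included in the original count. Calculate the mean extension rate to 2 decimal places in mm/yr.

Adjusted count: 3474 + 3 = 3477 growth laminae.
3477 growth laminae at 3 years each span 3477 × 3 = 10431 years.
Mean rate = 97.9 mm / 10431 years ≈ 0.01 mm/yr.

0.01 mm/yr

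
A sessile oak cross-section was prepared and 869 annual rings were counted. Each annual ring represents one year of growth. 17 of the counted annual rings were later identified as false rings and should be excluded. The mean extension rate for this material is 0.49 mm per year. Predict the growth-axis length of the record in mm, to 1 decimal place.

417.5 mm

After corrections the count is 869 − 17 = 852 annual rings.
Length ≈ 0.49 × 852 = 417.5 mm.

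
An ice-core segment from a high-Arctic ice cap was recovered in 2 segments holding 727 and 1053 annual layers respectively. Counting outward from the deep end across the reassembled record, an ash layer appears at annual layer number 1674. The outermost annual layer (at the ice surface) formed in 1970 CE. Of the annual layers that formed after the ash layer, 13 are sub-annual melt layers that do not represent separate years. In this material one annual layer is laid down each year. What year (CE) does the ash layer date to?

1877 CE

Total annual layers = 727 + 1053 = 1780.
The ash layer sits at annual layer 1674 from the deep end, so 1780 − 1674 = 106 annual layers formed after it.
Removing the 13 false annual layers leaves 106 − 13 = 93 true annual layers beyond the ash layer.
The annual layer at the ice surface is 1970 CE, so the ash layer dates to 1970 − 93 = 1877 CE.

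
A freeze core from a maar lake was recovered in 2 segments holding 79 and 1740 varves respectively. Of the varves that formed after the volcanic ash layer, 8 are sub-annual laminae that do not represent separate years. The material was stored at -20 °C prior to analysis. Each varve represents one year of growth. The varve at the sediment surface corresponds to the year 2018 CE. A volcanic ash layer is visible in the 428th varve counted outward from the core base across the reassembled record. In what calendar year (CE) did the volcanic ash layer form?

Total varves = 79 + 1740 = 1819.
1819 − 428 = 1391 varves lie beyond the volcanic ash layer toward the sediment surface.
Removing the 8 false varves leaves 1391 − 8 = 1383 true varves beyond the volcanic ash layer.
2018 − 1383 = 635 CE.

635 CE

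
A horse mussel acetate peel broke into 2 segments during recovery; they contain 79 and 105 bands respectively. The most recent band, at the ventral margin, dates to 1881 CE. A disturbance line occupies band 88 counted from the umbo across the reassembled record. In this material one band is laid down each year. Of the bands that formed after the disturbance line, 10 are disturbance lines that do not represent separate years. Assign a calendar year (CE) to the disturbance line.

Total bands = 79 + 105 = 184.
The disturbance line sits at band 88 from the umbo, so 184 − 88 = 96 bands formed after it.
96 − 10 false = 86 true bands after the disturbance line.
1881 − 86 = 1795 CE.

1795 CE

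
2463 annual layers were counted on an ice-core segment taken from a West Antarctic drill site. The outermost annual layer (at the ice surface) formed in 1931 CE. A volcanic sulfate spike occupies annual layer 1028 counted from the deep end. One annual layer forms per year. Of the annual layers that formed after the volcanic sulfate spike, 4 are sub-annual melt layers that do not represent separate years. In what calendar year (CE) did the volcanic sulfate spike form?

500 CE

The volcanic sulfate spike sits at annual layer 1028 from the deep end, so 2463 − 1028 = 1435 annual layers formed after it.
Removing the 4 false annual layers leaves 1435 − 4 = 1431 true annual layers beyond the volcanic sulfate spike.
1931 − 1431 = 500 CE.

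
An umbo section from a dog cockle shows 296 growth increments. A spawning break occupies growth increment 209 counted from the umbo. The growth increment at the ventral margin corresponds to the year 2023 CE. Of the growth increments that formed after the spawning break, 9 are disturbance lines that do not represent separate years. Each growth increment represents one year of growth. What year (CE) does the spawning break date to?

296 − 209 = 87 growth increments lie beyond the spawning break toward the ventral margin.
Removing the 9 false growth increments leaves 87 − 9 = 78 true growth increments beyond the spawning break.
The growth increment at the ventral margin is 2023 CE, so the spawning break dates to 2023 − 78 = 1945 CE.

1945 CE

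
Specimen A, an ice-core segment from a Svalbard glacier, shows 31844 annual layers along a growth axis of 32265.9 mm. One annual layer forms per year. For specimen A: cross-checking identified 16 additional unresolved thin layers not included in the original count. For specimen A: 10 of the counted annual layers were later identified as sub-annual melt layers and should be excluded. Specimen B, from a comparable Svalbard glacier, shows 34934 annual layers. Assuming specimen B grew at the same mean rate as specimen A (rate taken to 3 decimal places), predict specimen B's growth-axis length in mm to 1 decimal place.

35388.1 mm

Specimen A: true annual layer count = 31844 − 10 + 16 = 31850.
A: 32265.9 mm over 31850 years gives 32265.9 / 31850 ≈ 1.013 mm/year.
For B, 1.013 mm/year × 34934 years = 35388.1 mm.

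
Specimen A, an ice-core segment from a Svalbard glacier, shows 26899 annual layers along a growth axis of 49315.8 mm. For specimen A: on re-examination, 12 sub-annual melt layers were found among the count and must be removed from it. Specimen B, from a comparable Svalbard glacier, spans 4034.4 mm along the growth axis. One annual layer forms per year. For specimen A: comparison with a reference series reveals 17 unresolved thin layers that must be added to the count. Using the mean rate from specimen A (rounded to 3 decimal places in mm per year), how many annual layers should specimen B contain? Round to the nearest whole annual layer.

2201 annual layers

Specimen A: adjusted count: 26899 − 12 + 17 = 26904 annual layers.
A: Extension rate ≈ 49315.8 / 26904 = 1.833 mm/yr.
B spans 4034.4 / 1.833 = 2200.98 years ≈ 2201 annual layers.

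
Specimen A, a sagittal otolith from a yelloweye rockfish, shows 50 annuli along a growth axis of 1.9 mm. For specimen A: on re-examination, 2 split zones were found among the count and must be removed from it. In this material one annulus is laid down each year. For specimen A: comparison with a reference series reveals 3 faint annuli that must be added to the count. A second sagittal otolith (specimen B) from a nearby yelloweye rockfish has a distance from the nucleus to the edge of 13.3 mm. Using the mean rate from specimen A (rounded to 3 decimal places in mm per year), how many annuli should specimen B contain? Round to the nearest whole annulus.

Specimen A: after corrections the count is 50 − 2 + 3 = 51 annuli.
A: Extension rate ≈ 1.9 / 51 = 0.037 mm/year.
B spans 13.3 / 0.037 = 359.46 years ≈ 359 annuli.

359 annuli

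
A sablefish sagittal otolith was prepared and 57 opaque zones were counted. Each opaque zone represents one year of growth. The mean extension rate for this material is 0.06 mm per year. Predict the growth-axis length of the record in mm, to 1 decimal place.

57 years of growth are recorded.
57 years at 0.06 mm/year gives 0.06 × 57 = 3.4 mm.

3.4 mm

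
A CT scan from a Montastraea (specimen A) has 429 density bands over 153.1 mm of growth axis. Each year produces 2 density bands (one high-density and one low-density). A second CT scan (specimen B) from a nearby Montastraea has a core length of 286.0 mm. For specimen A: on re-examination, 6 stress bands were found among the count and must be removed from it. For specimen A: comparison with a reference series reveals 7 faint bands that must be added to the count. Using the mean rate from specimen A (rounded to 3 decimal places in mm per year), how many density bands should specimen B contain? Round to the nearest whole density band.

Specimen A: correcting the raw count gives 429 − 6 + 7 = 430 true density bands.
Specimen A: with 2 density bands per year, 430 / 2 = 215 years.
A: 153.1 mm over 215 years gives 153.1 / 215 ≈ 0.712 mm/year.
B spans 286.0 / 0.712 = 401.69 years; at 2 density bands per year that is 401.69 × 2 ≈ 803 density bands.

803 density bands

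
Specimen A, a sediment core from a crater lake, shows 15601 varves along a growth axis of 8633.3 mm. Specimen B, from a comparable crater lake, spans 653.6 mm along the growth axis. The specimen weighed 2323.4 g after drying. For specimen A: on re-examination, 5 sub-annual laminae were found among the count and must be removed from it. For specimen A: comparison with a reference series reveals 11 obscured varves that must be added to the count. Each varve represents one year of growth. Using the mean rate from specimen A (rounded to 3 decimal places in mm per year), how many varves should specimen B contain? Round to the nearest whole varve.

Specimen A: after corrections the count is 15601 − 5 + 11 = 15607 varves.
A: 8633.3 mm over 15607 years gives 8633.3 / 15607 ≈ 0.553 mm per year.
For B, 653.6 / 0.553 = 1181.92 years ≈ 1182 varves.

1182 varves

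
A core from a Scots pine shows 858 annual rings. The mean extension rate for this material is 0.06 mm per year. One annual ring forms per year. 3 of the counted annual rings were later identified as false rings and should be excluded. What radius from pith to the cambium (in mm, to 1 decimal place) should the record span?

51.3 mm

Adjusted count: 858 − 3 = 855 annual rings.
Length ≈ 0.06 × 855 = 51.3 mm.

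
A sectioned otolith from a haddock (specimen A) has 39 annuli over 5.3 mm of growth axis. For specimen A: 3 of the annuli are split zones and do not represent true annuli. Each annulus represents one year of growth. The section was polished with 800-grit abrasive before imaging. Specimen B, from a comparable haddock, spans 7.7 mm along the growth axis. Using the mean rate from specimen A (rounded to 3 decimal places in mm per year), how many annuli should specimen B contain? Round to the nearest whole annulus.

Specimen A: after corrections the count is 39 − 3 = 36 annuli.
A: Mean rate = 5.3 mm / 36 years ≈ 0.147 mm/yr.
Specimen B: 7.7 mm / 0.147 mm per year = 52.38 years ≈ 52 annuli.

52 annuli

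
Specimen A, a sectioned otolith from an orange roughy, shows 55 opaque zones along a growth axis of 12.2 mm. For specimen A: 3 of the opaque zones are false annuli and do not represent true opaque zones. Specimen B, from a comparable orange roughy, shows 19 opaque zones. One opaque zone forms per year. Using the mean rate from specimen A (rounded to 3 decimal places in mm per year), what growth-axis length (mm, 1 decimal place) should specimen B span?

4.5 mm

Specimen A: true opaque zone count = 55 − 3 = 52.
A: 12.2 mm over 52 years gives 12.2 / 52 ≈ 0.235 mm/yr.
B's length ≈ 0.235 × 19 = 4.5 mm.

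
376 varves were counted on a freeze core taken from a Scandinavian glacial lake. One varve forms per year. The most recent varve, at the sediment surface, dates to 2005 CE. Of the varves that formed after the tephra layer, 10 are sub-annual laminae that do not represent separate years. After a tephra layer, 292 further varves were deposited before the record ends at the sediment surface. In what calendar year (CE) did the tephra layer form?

292 varves formed after the tephra layer.
Excluding 10 false varves: 292 − 10 = 282.
2005 − 282 = 1723 CE.

1723 CE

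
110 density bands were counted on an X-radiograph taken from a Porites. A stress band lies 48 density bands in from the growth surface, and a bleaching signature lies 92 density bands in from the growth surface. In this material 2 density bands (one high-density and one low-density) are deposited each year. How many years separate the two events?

Separation: 92 − 48 = 44 density bands.
44 density bands at 2 per year is 44 / 2 = 22 years.

22 yr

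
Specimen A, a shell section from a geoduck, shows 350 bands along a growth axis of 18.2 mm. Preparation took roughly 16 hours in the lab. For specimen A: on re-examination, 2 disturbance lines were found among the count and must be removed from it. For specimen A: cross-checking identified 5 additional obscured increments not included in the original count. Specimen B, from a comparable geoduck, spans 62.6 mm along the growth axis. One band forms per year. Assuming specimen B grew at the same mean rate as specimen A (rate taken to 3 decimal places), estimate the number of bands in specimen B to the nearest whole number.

1204 bands

Specimen A: true band count = 350 − 2 + 5 = 353.
A: Extension rate ≈ 18.2 / 353 = 0.052 mm per year.
B spans 62.6 / 0.052 = 1203.85 years ≈ 1204 bands.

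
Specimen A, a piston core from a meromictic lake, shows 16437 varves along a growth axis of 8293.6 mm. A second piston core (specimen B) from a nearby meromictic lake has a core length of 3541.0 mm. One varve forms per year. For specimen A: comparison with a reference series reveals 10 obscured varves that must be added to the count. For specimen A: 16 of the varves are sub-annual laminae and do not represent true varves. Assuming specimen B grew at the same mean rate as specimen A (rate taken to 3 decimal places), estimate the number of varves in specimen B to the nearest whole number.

7012 varves

Specimen A: true varve count = 16437 − 16 + 10 = 16431.
A: Extension rate ≈ 8293.6 / 16431 = 0.505 mm/year.
B spans 3541.0 / 0.505 = 7011.88 years ≈ 7012 varves.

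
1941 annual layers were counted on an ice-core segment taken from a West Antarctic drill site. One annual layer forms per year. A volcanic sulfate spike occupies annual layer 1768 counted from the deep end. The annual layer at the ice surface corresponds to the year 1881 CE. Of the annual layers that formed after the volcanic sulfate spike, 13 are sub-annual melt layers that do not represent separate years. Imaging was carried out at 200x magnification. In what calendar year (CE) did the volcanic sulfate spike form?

1941 − 1768 = 173 annual layers lie beyond the volcanic sulfate spike toward the ice surface.
173 − 13 false = 160 true annual layers after the volcanic sulfate spike.
1881 − 160 = 1721 CE.

1721 CE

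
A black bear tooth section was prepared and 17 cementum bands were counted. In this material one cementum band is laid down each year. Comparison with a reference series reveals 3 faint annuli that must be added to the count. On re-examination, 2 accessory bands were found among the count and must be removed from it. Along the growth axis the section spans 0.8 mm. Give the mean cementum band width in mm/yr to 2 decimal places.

True cementum band count = 17 − 2 + 3 = 18.
0.8 mm over 18 years gives 0.8 / 18 ≈ 0.04 mm/yr.

0.04 mm/yr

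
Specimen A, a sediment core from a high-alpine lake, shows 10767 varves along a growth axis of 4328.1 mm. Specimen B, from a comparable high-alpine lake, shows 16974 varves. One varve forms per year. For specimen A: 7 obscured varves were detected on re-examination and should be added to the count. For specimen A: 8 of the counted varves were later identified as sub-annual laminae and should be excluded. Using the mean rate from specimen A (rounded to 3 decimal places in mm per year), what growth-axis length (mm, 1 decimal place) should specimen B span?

Specimen A: true varve count = 10767 − 8 + 7 = 10766.
A: Extension rate ≈ 4328.1 / 10766 = 0.402 mm/yr.
For B, 0.402 mm/year × 16974 years = 6823.5 mm.

6823.5 mm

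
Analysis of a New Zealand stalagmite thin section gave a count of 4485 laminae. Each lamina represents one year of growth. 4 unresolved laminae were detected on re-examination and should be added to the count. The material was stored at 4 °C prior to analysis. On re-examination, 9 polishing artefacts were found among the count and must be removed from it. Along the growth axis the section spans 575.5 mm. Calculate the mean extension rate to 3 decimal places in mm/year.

Correcting the raw count gives 4485 − 9 + 4 = 4480 true laminae.
Extension rate ≈ 575.5 / 4480 = 0.128 mm/year.

0.128 mm/year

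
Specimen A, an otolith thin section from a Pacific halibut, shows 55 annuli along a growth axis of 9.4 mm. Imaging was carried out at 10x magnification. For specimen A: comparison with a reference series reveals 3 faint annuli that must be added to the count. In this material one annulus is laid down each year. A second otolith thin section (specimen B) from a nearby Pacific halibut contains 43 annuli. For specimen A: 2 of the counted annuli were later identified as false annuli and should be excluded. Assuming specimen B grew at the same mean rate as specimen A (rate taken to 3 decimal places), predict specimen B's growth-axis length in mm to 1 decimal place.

7.2 mm

Specimen A: after corrections the count is 55 − 2 + 3 = 56 annuli.
A: Mean rate = 9.4 mm / 56 years ≈ 0.168 mm/yr.
For B, 0.168 mm/year × 43 years = 7.2 mm.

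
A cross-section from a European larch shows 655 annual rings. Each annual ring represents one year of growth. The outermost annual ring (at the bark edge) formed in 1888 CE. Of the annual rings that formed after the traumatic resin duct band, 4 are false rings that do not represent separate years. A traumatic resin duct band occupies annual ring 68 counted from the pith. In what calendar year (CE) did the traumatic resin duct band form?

1305 CE

655 − 68 = 587 annual rings lie beyond the traumatic resin duct band toward the bark edge.
Excluding 4 false annual rings: 587 − 4 = 583.
1888 − 583 = 1305 CE.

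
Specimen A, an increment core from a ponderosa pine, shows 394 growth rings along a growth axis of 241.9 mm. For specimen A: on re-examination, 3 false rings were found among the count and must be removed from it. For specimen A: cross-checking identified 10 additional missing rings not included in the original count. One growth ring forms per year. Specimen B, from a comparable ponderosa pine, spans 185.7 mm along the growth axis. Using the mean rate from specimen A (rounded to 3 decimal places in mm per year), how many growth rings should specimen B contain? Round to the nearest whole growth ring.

308 growth rings

Specimen A: after corrections the count is 394 − 3 + 10 = 401 growth rings.
A: 241.9 mm over 401 years gives 241.9 / 401 ≈ 0.603 mm/yr.
B spans 185.7 / 0.603 = 307.96 years ≈ 308 growth rings.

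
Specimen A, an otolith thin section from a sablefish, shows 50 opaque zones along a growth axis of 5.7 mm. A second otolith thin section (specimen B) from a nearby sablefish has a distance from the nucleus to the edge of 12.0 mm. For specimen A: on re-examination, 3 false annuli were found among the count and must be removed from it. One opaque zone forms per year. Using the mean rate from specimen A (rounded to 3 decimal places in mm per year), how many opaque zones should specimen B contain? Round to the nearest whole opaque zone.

Specimen A: after corrections the count is 50 − 3 = 47 opaque zones.
A: Extension rate ≈ 5.7 / 47 = 0.121 mm/year.
Specimen B: 12.0 mm / 0.121 mm per year = 99.17 years ≈ 99 opaque zones.

99 opaque zones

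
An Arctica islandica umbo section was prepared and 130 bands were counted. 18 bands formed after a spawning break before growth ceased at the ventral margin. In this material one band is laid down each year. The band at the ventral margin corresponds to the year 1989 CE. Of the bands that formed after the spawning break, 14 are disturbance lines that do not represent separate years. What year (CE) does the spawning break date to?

There are 18 bands younger than the spawning break.
18 − 14 false = 4 true bands after the spawning break.
The band at the ventral margin is 1989 CE, so the spawning break dates to 1989 − 4 = 1985 CE.

1985 CE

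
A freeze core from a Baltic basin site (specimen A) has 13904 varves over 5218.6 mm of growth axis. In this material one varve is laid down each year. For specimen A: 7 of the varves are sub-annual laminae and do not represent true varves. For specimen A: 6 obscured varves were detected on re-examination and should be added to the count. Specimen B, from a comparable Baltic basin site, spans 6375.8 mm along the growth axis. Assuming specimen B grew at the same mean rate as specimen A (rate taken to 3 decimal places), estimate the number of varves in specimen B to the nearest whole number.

Specimen A: adjusted count: 13904 − 7 + 6 = 13903 varves.
A: Mean rate = 5218.6 mm / 13903 years ≈ 0.375 mm/year.
Specimen B: 6375.8 mm / 0.375 mm per year = 17002.13 years ≈ 17002 varves.

17002 varves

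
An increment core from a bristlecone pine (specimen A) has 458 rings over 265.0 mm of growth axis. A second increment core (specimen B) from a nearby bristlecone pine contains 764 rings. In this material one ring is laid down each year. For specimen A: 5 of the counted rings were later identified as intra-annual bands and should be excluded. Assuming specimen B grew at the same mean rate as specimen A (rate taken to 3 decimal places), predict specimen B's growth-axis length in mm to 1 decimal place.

Specimen A: adjusted count: 458 − 5 = 453 rings.
A: Mean rate = 265.0 mm / 453 years ≈ 0.585 mm/yr.
For B, 0.585 mm/year × 764 years = 446.9 mm.

446.9 mm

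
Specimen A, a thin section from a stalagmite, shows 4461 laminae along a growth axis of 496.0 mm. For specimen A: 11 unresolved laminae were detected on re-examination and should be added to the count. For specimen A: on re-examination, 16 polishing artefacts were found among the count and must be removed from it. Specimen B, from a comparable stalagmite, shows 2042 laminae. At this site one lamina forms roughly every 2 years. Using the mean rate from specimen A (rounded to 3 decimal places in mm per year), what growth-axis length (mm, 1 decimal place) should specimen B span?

228.7 mm

Specimen A: after corrections the count is 4461 − 16 + 11 = 4456 laminae.
Specimen A: 4456 laminae at 2 years each span 4456 × 2 = 8912 years.
A: 496.0 mm over 8912 years gives 496.0 / 8912 ≈ 0.056 mm per year.
Specimen B: 2042 laminae at 2 years each span 2042 × 2 = 4084 years. Length of B = 0.056 × 4084 = 228.7 mm.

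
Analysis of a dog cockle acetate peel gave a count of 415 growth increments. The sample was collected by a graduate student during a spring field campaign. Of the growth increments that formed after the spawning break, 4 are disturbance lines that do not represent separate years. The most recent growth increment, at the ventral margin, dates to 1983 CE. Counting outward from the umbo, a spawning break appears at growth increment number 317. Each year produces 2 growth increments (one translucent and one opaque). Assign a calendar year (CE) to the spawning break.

The spawning break sits at growth increment 317 from the umbo, so 415 − 317 = 98 growth increments formed after it.
98 − 4 false = 94 true growth increments after the spawning break.
With 2 growth increments per year, 94 / 2 = 47 years.
1983 − 47 = 1936 CE.

1936 CE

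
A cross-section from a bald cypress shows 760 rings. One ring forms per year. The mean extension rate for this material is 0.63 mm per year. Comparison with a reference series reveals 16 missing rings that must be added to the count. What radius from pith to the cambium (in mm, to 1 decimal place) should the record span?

Adjusted count: 760 + 16 = 776 rings.
Length ≈ 0.63 × 776 = 488.9 mm.

488.9 mm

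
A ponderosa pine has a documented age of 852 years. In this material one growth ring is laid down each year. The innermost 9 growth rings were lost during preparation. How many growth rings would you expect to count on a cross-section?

843 growth rings

Expected growth rings over 852 years: 852.
852 − 9 missed = 843 growth rings expected in the prepared section.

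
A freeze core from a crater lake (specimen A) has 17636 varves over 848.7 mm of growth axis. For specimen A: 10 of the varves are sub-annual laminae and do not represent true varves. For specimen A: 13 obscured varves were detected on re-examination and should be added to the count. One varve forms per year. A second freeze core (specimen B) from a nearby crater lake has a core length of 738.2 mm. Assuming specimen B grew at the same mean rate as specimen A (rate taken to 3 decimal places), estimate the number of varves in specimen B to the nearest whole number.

15379 varves

Specimen A: correcting the raw count gives 17636 − 10 + 13 = 17639 true varves.
A: Mean rate = 848.7 mm / 17639 years ≈ 0.048 mm/yr.
For B, 738.2 / 0.048 = 15379.17 years ≈ 15379 varves.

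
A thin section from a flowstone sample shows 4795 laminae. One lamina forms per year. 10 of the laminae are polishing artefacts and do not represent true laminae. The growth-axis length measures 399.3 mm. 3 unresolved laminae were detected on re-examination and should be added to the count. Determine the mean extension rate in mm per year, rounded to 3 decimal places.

After corrections the count is 4795 − 10 + 3 = 4788 laminae.
399.3 mm over 4788 years gives 399.3 / 4788 ≈ 0.083 mm per year.

0.083 mm per year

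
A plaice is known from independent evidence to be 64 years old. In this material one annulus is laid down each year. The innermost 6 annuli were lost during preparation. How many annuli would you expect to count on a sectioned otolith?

58 annuli

Expected annuli over 64 years: 64.
64 − 6 missed = 58 annuli expected in the prepared section.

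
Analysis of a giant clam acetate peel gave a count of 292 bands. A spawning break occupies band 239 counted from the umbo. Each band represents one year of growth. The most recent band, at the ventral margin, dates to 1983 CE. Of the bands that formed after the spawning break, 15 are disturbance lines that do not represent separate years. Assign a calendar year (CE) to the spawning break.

1945 CE

292 − 239 = 53 bands lie beyond the spawning break toward the ventral margin.
Removing the 15 false bands leaves 53 − 15 = 38 true bands beyond the spawning break.
1983 − 38 = 1945 CE.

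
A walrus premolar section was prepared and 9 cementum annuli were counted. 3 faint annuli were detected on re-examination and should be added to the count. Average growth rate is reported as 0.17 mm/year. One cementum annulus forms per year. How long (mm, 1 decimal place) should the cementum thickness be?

2.0 mm

True cementum annulus count = 9 + 3 = 12.
12 years at 0.17 mm/year gives 0.17 × 12 = 2.0 mm.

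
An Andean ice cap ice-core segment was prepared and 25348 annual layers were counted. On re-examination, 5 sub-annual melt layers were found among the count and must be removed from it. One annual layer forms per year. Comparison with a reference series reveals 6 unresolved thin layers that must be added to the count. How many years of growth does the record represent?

25349 years

True annual layer count = 25348 − 5 + 6 = 25349.
At one annual layer per year, that is 25349 years.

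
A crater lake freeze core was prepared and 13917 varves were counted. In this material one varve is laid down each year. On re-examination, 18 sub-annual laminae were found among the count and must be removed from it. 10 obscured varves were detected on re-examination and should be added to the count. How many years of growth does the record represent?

True varve count = 13917 − 18 + 10 = 13909.
With a one-to-one varve periodicity this is 13909 years.

13909 yr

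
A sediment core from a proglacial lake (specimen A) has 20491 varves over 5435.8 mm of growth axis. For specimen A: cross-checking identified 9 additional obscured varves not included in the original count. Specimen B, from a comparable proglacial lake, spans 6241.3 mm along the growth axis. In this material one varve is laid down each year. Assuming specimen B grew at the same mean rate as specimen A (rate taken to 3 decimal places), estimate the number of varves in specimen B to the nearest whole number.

23552 varves

Specimen A: true varve count = 20491 + 9 = 20500.
A: Extension rate ≈ 5435.8 / 20500 = 0.265 mm/year.
For B, 6241.3 / 0.265 = 23552.08 years ≈ 23552 varves.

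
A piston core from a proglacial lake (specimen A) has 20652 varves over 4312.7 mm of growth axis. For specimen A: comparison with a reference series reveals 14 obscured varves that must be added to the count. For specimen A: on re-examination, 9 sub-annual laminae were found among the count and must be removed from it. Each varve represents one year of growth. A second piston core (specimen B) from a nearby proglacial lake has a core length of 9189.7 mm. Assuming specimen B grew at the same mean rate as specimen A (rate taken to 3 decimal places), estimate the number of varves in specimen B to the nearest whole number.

Specimen A: correcting the raw count gives 20652 − 9 + 14 = 20657 true varves.
A: 4312.7 mm over 20657 years gives 4312.7 / 20657 ≈ 0.209 mm per year.
For B, 9189.7 / 0.209 = 43969.86 years ≈ 43970 varves.

43970 varves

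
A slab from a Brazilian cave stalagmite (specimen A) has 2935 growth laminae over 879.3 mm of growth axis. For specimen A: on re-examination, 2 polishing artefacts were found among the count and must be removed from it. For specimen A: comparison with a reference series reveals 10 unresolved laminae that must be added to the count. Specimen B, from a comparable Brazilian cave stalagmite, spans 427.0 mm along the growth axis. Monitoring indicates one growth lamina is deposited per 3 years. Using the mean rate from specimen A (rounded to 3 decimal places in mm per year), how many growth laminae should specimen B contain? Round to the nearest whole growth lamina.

Specimen A: true growth lamina count = 2935 − 2 + 10 = 2943.
Specimen A: at 3 years per growth lamina, 2943 × 3 = 8829 years.
A: 879.3 mm over 8829 years gives 879.3 / 8829 ≈ 0.100 mm/yr.
B spans 427.0 / 0.100 = 4270.00 years; at 3 years per growth lamina that is 4270.00 / 3 ≈ 1423 growth laminae.

1423 growth laminae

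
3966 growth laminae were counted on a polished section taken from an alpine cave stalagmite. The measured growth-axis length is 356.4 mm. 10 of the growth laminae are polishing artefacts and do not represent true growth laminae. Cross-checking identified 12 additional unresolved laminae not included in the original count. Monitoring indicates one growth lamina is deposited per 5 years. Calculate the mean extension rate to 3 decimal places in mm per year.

0.018 mm per year

Adjusted count: 3966 − 10 + 12 = 3968 growth laminae.
Multiplying by 5 years per growth lamina: 3968 × 5 = 19840 years.
Extension rate ≈ 356.4 / 19840 = 0.018 mm per year.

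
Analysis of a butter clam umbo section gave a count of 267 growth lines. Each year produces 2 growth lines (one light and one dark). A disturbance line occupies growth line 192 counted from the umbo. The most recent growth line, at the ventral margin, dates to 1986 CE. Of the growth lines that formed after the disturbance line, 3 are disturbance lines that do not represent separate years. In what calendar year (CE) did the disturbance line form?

1950 CE

The disturbance line sits at growth line 192 from the umbo, so 267 − 192 = 75 growth lines formed after it.
75 − 3 false = 72 true growth lines after the disturbance line.
Dividing by 2 growth lines per year: 72 / 2 = 36 years.
Counting back 36 years from 1986 CE places the disturbance line in 1986 − 36 = 1950 CE.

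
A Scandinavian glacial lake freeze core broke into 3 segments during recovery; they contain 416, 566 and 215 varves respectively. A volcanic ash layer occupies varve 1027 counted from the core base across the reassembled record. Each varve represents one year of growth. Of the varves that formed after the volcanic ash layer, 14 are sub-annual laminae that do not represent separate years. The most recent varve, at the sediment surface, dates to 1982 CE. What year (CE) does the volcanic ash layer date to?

1826 CE

Total varves = 416 + 566 + 215 = 1197.
Between varve 1027 and the sediment surface there are 1197 − 1027 = 170 varves.
Excluding 14 false varves: 170 − 14 = 156.
Counting back 156 years from 1982 CE places the volcanic ash layer in 1982 − 156 = 1826 CE.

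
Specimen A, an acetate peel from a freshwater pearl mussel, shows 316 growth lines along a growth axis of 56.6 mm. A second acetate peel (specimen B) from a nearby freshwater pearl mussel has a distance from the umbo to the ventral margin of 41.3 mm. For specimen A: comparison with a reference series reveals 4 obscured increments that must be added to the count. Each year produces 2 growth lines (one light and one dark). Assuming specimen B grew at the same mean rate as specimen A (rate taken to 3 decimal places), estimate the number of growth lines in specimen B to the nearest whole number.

233 growth lines

Specimen A: after corrections the count is 316 + 4 = 320 growth lines.
Specimen A: 320 growth lines at 2 per year is 320 / 2 = 160 years.
A: Mean rate = 56.6 mm / 160 years ≈ 0.354 mm/yr.
For B, 41.3 / 0.354 = 116.67 years; at 2 growth lines per year that is 116.67 × 2 ≈ 233 growth lines.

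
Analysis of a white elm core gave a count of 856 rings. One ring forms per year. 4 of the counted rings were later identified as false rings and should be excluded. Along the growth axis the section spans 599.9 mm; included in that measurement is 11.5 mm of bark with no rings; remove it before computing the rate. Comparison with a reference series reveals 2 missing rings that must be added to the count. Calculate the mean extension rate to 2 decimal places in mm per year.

0.69 mm per year

True ring count = 856 − 4 + 2 = 854.
Removing the 11.5 mm offcut leaves 599.9 − 11.5 = 588.4 mm.
Mean rate = 588.4 mm / 854 years ≈ 0.69 mm per year.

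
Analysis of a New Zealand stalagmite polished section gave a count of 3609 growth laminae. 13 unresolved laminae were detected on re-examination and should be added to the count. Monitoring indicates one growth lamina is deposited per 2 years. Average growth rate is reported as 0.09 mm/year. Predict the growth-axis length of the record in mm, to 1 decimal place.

Adjusted count: 3609 + 13 = 3622 growth laminae.
Multiplying by 2 years per growth lamina: 3622 × 2 = 7244 years.
Predicted length = 0.09 mm/year × 7244 years = 652.0 mm.

652.0 mm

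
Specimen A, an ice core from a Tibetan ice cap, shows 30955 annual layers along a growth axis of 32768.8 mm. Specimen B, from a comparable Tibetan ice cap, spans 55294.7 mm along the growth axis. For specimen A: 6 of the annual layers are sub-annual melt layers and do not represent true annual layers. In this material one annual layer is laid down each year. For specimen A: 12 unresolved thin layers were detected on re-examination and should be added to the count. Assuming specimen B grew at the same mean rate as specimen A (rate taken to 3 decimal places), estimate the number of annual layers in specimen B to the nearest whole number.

52263 annual layers

Specimen A: correcting the raw count gives 30955 − 6 + 12 = 30961 true annual layers.
A: Mean rate = 32768.8 mm / 30961 years ≈ 1.058 mm/year.
For B, 55294.7 / 1.058 = 52263.42 years ≈ 52263 annual layers.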